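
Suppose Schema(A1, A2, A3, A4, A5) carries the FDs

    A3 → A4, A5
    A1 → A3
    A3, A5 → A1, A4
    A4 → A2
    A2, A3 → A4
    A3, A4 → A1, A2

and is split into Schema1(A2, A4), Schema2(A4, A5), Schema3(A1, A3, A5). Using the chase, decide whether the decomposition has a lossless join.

Chase test. Columns are A1, A2, A3, A4, A5; row i has aⱼ where attribute j ∈ Schemai, else bᵢⱼ.
Initial tableau (one row per fragment):
  row 1: b11 a2 b13 a4 b15
  row 2: b21 b22 b23 a4 a5
  row 3: a1 b32 a3 b34 a5
Rows 1 and 2 agree on A4; apply A4→A2 and equate their A2 entries.
No row becomes fully distinguished — the join is lossy.

No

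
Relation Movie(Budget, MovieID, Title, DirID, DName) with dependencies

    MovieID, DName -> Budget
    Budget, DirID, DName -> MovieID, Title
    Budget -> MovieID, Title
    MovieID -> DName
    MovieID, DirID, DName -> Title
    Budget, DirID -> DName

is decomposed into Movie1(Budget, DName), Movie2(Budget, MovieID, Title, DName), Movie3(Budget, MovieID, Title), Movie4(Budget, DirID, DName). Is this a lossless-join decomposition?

Yes

Chase test. Columns are Budget, MovieID, Title, DirID, DName; row i has aⱼ where attribute j ∈ Moviei, else bᵢⱼ.
Initial tableau (one row per fragment):
  row 1: a1 b12 b13 b14 a5
  row 2: a1 a2 a3 b24 a5
  row 3: a1 a2 a3 b34 b35
  row 4: a1 b42 b43 a4 a5
Rows 1 and 2 agree on Budget; apply Budget→MovieID, Title and equate their MovieID, Title entries.
Rows 1 and 4 agree on Budget; apply Budget→MovieID, Title and equate their MovieID, Title entries.
Rows 1 and 3 agree on MovieID; apply MovieID→DName and equate their DName entries.
Row 4 is now all distinguished symbols — the join is lossless.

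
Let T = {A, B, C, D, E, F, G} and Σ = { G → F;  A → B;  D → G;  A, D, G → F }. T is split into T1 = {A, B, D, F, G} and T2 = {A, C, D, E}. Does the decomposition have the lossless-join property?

Yes

Common attributes: T1 ∩ T2 = {A, D}.
Closure of {A, D}: A → B applies, adding B; D → G applies, adding G; A, D, G → F applies, adding F. So (A, D)⁺ = {A, B, D, F, G}.
This closure contains every attribute of T1, so T1 ∩ T2 → T1. The join is lossless.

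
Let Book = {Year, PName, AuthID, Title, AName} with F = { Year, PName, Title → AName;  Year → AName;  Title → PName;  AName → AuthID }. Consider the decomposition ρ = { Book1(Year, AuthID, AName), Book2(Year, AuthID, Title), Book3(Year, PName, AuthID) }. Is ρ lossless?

No

Chase test. Columns are Year, PName, AuthID, Title, AName; row i has aⱼ where attribute j ∈ Booki, else bᵢⱼ.
Initial tableau (one row per fragment):
  row 1: a1 b12 a3 b14 a5
  row 2: a1 b22 a3 a4 b25
  row 3: a1 a2 a3 b34 b35
Rows 1 and 2 agree on Year; apply Year→AName and equate their AName entries.
Rows 1 and 3 agree on Year; apply Year→AName and equate their AName entries.
No row becomes fully distinguished — the join is lossy.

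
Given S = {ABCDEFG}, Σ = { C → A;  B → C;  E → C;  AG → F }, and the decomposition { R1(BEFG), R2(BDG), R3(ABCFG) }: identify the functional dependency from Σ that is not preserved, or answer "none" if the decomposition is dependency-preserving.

Check E → C: no single fragment contains all of {CE}, and the restricted closure of {E} across the fragments never reaches {C}.
C → A is preserved.
B → C is preserved.
AG → F is preserved.

E → C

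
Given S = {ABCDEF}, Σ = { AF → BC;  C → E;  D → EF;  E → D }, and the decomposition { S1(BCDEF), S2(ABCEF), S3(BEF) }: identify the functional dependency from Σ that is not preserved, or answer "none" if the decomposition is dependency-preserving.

AF → BC lies within S2.
C → E lies within S1.
D → EF lies within S1.
E → D lies within S1.
Every dependency is enforceable on the fragments, so the decomposition is dependency-preserving.

none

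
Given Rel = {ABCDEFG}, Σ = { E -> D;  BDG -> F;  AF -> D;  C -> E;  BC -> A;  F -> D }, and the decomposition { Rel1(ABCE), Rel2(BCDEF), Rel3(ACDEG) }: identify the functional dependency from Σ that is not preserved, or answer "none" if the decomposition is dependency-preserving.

Check BDG → F: no single fragment contains all of {BDFG}, and the restricted closure of {BDG} across the fragments never reaches {F}.
E → D is preserved.
AF → D is preserved.
C → E is preserved.
BC → A is preserved.
F → D is preserved.

BDG -> F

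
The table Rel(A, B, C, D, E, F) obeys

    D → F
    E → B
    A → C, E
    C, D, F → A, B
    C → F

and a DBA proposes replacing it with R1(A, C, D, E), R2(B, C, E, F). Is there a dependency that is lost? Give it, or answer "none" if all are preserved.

Check D → F: no single fragment contains all of {D, F}, and the restricted closure of {D} across the fragments never reaches {F}.
E → B is preserved.
A → C, E is preserved.
C, D, F → A, B is preserved.
C → F is preserved.

D → F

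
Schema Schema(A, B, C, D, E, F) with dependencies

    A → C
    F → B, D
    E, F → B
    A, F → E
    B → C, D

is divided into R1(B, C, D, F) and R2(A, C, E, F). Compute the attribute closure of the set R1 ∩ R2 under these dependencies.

B, C, D, F

R1 ∩ R2 = {C, F}.
F → B, D applies, adding B, D
Closure: {B, C, D, F}.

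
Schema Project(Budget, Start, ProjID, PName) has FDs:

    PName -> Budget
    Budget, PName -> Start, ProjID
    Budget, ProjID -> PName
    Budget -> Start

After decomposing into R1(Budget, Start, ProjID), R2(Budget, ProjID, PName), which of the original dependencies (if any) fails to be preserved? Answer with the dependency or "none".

none

PName → Budget lies within R2.
Budget, PName → Start, ProjID: restricted closure across fragments reaches Start, ProjID.
Budget, ProjID → PName lies within R2.
Budget → Start lies within R1.
Every dependency is enforceable on the fragments, so the decomposition is dependency-preserving.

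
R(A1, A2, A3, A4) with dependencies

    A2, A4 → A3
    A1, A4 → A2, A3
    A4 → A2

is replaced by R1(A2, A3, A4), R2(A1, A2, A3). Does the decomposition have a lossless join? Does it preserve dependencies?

Lossless test: (A2, A3)⁺ = {A2, A3}, which is a superkey of neither fragment — lossy.
Dependency preservation: A1, A4 → A2, A3 is not contained in any single fragment, but the restricted closure of its left-hand side across the fragments still reaches the right-hand side; the remaining FDs each lie inside some fragment. All dependencies are preserved.

lossy but dependency-preserving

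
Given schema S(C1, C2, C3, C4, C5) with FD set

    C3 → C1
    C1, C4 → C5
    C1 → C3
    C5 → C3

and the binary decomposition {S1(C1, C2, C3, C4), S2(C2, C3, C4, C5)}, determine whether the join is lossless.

Yes

Common attributes: S1 ∩ S2 = {C2, C3, C4}.
Closure of {C2, C3, C4}: C3 → C1 applies, adding C1; C1, C4 → C5 applies, adding C5. So (C2, C3, C4)⁺ = {C1, C2, C3, C4, C5}.
This closure contains every attribute of S1, so S1 ∩ S2 → S1. The join is lossless.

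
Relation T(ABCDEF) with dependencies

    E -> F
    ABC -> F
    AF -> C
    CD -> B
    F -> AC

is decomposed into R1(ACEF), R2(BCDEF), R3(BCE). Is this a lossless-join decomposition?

Chase test. Columns are ABCDEF; row i has aⱼ where attribute j ∈ Ri, else bᵢⱼ.
Initial tableau (one row per fragment):
  row 1: a1 b12 a3 b14 a5 a6
  row 2: b21 a2 a3 a4 a5 a6
  row 3: b31 a2 a3 b34 a5 b36
Rows 1 and 3 agree on E; apply E→F and equate their F entries.
Rows 1 and 2 agree on F; apply F→AC and equate their AC entries.
Rows 1 and 3 agree on F; apply F→AC and equate their AC entries.
Row 2 is now all distinguished symbols — the join is lossless.

Yes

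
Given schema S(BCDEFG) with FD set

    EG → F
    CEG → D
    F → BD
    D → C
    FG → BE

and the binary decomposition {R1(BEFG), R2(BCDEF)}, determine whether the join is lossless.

Common attributes: R1 ∩ R2 = {BEF}.
Closure of {BEF}: F → BD applies, adding D; D → C applies, adding C. So (BEF)⁺ = {BCDEF}.
This closure contains every attribute of R2, so R1 ∩ R2 → R2. The join is lossless.

Yes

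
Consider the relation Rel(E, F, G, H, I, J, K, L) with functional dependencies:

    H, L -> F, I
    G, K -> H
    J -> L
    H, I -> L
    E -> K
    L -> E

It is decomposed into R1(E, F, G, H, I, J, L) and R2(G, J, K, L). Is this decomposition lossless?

Common attributes: R1 ∩ R2 = {G, J, L}.
Closure of {G, J, L}: L → E applies, adding E; E → K applies, adding K; G, K → H applies, adding H; H, L → F, I applies, adding F, I. So (G, J, L)⁺ = {E, F, G, H, I, J, K, L}.
This closure contains every attribute of R1, so R1 ∩ R2 → R1. The join is lossless.

Yes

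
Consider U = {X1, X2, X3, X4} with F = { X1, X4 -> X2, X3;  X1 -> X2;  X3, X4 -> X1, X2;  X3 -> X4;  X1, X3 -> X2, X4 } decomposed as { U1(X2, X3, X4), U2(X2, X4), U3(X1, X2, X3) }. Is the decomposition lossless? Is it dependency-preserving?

lossless but not dependency-preserving

Lossless test (chase): Rows 1 and 3 agree on X3; apply X3→X4 and equate their X4 entries. Rows 1 and 3 agree on X3, X4; apply X3, X4→X1, X2 and equate their X1, X2 entries. Row 1 is now all distinguished symbols — the join is lossless.
Dependency preservation: the restricted closure of {X1, X4} across the fragments never reaches {X2, X3}, so X1, X4 → X2, X3 cannot be enforced without a join — not preserved.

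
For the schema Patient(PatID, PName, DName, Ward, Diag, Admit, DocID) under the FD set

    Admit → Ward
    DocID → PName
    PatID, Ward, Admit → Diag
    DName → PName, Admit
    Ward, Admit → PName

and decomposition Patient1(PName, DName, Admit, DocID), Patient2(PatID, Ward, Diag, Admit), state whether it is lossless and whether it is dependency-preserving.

lossy but dependency-preserving

Lossless test: (Admit)⁺ = {PName, Ward, Admit}, which is a superkey of neither fragment — lossy.
Dependency preservation: Ward, Admit → PName is not contained in any single fragment, but the restricted closure of its left-hand side across the fragments still reaches the right-hand side; the remaining FDs each lie inside some fragment. All dependencies are preserved.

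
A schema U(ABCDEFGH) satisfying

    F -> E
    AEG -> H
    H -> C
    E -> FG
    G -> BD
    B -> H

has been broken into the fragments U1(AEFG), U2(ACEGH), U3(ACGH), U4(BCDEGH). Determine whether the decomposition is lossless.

Chase test. Columns are ABCDEFGH; row i has aⱼ where attribute j ∈ Ui, else bᵢⱼ.
Initial tableau (one row per fragment):
  row 1: a1 b12 b13 b14 a5 a6 a7 b18
  row 2: a1 b22 a3 b24 a5 b26 a7 a8
  row 3: a1 b32 a3 b34 b35 b36 a7 a8
  row 4: b41 a2 a3 a4 a5 b46 a7 a8
Rows 1 and 2 agree on AEG; apply AEG→H and equate their H entries.
Rows 1 and 2 agree on H; apply H→C and equate their C entries.
Rows 1 and 2 agree on E; apply E→FG and equate their FG entries.
Rows 1 and 4 agree on E; apply E→FG and equate their FG entries.
Rows 1 and 2 agree on G; apply G→BD and equate their BD entries.
Rows 1 and 3 agree on G; apply G→BD and equate their BD entries.
Rows 1 and 4 agree on G; apply G→BD and equate their BD entries.
Row 1 is now all distinguished symbols — the join is lossless.

Yes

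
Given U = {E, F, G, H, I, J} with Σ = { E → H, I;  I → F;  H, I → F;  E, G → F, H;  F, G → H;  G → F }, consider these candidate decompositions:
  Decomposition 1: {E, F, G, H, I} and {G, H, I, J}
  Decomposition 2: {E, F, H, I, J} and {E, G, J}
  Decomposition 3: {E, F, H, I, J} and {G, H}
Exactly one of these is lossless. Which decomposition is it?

Decomposition 2

Decomposition 1: common = {G, H, I}, closure = {F, G, H, I} → lossy.
Decomposition 2: common = {E, J}, closure = {E, F, H, I, J} → lossless.
Decomposition 3: common = {H}, closure = {H} → lossy.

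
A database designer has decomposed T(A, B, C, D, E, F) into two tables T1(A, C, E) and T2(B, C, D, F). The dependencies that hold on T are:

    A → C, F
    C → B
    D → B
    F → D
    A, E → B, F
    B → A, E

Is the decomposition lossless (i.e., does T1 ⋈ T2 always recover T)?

Common attributes: T1 ∩ T2 = {C}.
Closure of {C}: C → B applies, adding B; B → A, E applies, adding A, E; A → C, F applies, adding F; F → D applies, adding D. So (C)⁺ = {A, B, C, D, E, F}.
This closure contains every attribute of T1, so T1 ∩ T2 → T1. The join is lossless.

Yes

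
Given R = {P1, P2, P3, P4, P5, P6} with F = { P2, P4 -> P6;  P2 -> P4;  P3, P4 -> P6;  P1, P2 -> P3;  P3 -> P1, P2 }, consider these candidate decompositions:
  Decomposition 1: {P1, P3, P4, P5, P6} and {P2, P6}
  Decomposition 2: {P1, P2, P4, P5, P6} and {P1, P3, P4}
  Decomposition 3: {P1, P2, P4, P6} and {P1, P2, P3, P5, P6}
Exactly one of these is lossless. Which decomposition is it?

Decomposition 1: common = {P6}, closure = {P6} → lossy.
Decomposition 2: common = {P1, P4}, closure = {P1, P4} → lossy.
Decomposition 3: common = {P1, P2, P6}, closure = {P1, P2, P3, P4, P6} → lossless.

Decomposition 3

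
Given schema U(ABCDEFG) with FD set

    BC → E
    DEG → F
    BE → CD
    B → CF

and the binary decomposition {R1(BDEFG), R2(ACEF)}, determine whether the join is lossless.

Common attributes: R1 ∩ R2 = {EF}.
No dependency enlarges {EF}, so (EF)⁺ = {EF}.
The closure contains neither all of R1 = {BDEFG} nor all of R2 = {ACEF}, so the common attributes are not a superkey of either fragment. The join is lossy.

No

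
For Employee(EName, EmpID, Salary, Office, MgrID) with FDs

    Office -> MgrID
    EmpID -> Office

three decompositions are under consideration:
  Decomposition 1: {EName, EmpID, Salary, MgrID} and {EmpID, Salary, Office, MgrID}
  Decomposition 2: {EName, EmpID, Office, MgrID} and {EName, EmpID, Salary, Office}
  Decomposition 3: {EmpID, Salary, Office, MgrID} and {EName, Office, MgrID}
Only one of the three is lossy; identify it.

Decomposition 3

Decomposition 1: common = {EmpID, Salary, MgrID}, closure = {EmpID, Salary, Office, MgrID} → lossless.
Decomposition 2: common = {EName, EmpID, Office}, closure = {EName, EmpID, Office, MgrID} → lossless.
Decomposition 3: common = {Office, MgrID}, closure = {Office, MgrID} → lossy.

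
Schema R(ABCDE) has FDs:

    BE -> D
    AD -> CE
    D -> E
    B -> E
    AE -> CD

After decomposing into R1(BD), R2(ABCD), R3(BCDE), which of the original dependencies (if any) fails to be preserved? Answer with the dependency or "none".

AE -> CD

Check AE → CD: no single fragment contains all of {ACDE}, and the restricted closure of {AE} across the fragments never reaches {CD}.
BE → D is preserved.
AD → CE is preserved.
D → E is preserved.
B → E is preserved.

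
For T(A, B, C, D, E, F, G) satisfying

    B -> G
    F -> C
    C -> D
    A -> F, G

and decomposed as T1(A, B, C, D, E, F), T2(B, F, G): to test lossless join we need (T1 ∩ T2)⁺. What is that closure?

B, C, D, F, G

T1 ∩ T2 = {B, F}.
B → G applies, adding G
F → C applies, adding C
C → D applies, adding D
Closure: {B, C, D, F, G}.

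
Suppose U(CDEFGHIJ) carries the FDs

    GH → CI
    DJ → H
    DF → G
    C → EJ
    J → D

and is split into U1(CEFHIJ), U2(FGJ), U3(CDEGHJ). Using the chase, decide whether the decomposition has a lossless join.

Yes

Chase test. Columns are CDEFGHIJ; row i has aⱼ where attribute j ∈ Ui, else bᵢⱼ.
Initial tableau (one row per fragment):
  row 1: a1 b12 a3 a4 b15 a6 a7 a8
  row 2: b21 b22 b23 a4 a5 b26 b27 a8
  row 3: a1 a2 a3 b34 a5 a6 b37 a8
Rows 1 and 2 agree on J; apply J→D and equate their D entries.
Rows 1 and 3 agree on J; apply J→D and equate their D entries.
Rows 1 and 2 agree on DJ; apply DJ→H and equate their H entries.
Rows 1 and 2 agree on DF; apply DF→G and equate their G entries.
Rows 1 and 2 agree on GH; apply GH→CI and equate their CI entries.
Rows 1 and 3 agree on GH; apply GH→CI and equate their CI entries.
Rows 1 and 2 agree on C; apply C→EJ and equate their EJ entries.
Row 1 is now all distinguished symbols — the join is lossless.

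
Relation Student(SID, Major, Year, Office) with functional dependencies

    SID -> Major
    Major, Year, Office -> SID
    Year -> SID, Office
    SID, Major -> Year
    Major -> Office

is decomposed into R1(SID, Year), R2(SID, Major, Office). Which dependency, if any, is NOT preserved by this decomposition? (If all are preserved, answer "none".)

SID → Major lies within R2.
Major, Year, Office → SID: restricted closure across fragments reaches SID.
Year → SID, Office: restricted closure across fragments reaches SID, Office.
SID, Major → Year: restricted closure across fragments reaches Year.
Major → Office lies within R2.
Every dependency is enforceable on the fragments, so the decomposition is dependency-preserving.

none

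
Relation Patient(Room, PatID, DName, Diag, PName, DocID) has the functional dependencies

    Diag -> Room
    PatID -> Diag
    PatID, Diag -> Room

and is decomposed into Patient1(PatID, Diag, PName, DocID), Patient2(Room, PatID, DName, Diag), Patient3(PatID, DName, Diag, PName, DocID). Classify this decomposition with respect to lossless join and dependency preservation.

Lossless test (chase): Rows 1 and 2 agree on Diag; apply Diag→Room and equate their Room entries. Rows 1 and 3 agree on Diag; apply Diag→Room and equate their Room entries. Row 3 is now all distinguished symbols — the join is lossless.
Dependency preservation: every FD's attributes lie within a single fragment, so each can be enforced locally — preserved.

lossless and dependency-preserving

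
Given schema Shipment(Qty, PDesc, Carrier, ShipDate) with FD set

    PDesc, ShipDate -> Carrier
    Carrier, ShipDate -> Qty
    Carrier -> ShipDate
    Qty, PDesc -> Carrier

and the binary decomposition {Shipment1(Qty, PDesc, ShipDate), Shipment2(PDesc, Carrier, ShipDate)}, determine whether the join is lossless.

Common attributes: Shipment1 ∩ Shipment2 = {PDesc, ShipDate}.
Closure of {PDesc, ShipDate}: PDesc, ShipDate → Carrier applies, adding Carrier; Carrier, ShipDate → Qty applies, adding Qty. So (PDesc, ShipDate)⁺ = {Qty, PDesc, Carrier, ShipDate}.
This closure contains every attribute of Shipment1, so Shipment1 ∩ Shipment2 → Shipment1. The join is lossless.

Yes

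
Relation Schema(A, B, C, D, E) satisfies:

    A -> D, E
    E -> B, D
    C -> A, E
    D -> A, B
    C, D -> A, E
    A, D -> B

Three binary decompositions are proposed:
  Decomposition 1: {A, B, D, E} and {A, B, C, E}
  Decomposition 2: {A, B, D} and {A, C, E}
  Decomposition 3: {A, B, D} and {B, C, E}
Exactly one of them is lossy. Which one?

Decomposition 3

Decomposition 1: common = {A, B, E}, closure = {A, B, D, E} → lossless.
Decomposition 2: common = {A}, closure = {A, B, D, E} → lossless.
Decomposition 3: common = {B}, closure = {B} → lossy.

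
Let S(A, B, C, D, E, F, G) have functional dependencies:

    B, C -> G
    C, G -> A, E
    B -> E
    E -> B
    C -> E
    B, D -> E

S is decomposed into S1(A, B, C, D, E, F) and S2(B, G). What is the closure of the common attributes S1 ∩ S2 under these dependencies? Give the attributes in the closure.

B, E

S1 ∩ S2 = {B}.
B → E applies, adding E
Closure: {B, E}.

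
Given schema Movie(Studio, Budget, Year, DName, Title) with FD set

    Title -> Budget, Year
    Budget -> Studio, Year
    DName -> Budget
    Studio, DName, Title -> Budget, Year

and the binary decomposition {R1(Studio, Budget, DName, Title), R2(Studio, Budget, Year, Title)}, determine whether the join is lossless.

Yes

Common attributes: R1 ∩ R2 = {Studio, Budget, Title}.
Closure of {Studio, Budget, Title}: Title → Budget, Year applies, adding Year. So (Studio, Budget, Title)⁺ = {Studio, Budget, Year, Title}.
This closure contains every attribute of R2, so R1 ∩ R2 → R2. The join is lossless.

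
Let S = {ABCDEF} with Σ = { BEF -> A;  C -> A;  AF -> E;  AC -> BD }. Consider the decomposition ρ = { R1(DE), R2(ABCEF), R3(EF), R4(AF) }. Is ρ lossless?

Chase test. Columns are ABCDEF; row i has aⱼ where attribute j ∈ Ri, else bᵢⱼ.
Initial tableau (one row per fragment):
  row 1: b11 b12 b13 a4 a5 b16
  row 2: a1 a2 a3 b24 a5 a6
  row 3: b31 b32 b33 b34 a5 a6
  row 4: a1 b42 b43 b44 b45 a6
Rows 2 and 4 agree on AF; apply AF→E and equate their E entries.
No row becomes fully distinguished — the join is lossy.

No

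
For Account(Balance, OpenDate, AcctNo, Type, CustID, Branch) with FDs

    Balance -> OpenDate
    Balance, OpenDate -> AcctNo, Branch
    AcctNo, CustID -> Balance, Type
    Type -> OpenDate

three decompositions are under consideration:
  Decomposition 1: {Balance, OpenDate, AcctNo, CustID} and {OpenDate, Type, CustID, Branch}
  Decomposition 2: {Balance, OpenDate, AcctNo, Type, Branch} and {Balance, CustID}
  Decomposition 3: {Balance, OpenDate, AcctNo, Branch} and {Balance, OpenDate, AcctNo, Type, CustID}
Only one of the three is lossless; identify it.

Decomposition 1: common = {OpenDate, CustID}, closure = {OpenDate, CustID} → lossy.
Decomposition 2: common = {Balance}, closure = {Balance, OpenDate, AcctNo, Branch} → lossy.
Decomposition 3: common = {Balance, OpenDate, AcctNo}, closure = {Balance, OpenDate, AcctNo, Branch} → lossless.

Decomposition 3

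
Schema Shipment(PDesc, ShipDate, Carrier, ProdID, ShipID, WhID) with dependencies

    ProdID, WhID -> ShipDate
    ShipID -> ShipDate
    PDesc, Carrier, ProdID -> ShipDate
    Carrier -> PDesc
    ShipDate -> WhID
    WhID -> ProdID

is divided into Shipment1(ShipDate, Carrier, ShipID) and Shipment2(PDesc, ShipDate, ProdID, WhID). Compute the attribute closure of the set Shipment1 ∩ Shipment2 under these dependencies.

ShipDate, ProdID, WhID

Shipment1 ∩ Shipment2 = {ShipDate}.
ShipDate → WhID applies, adding WhID
WhID → ProdID applies, adding ProdID
Closure: {ShipDate, ProdID, WhID}.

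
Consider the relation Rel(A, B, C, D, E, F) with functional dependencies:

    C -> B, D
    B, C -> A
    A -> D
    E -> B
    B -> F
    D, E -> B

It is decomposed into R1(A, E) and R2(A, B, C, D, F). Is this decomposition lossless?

Common attributes: R1 ∩ R2 = {A}.
Closure of {A}: A → D applies, adding D. So (A)⁺ = {A, D}.
The closure contains neither all of R1 = {A, E} nor all of R2 = {A, B, C, D, F}, so the common attributes are not a superkey of either fragment. The join is lossy.

No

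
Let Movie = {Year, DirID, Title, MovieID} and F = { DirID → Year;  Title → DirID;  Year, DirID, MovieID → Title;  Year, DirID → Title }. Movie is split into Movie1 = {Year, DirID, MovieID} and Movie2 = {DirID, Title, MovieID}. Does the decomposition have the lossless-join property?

Common attributes: Movie1 ∩ Movie2 = {DirID, MovieID}.
Closure of {DirID, MovieID}: DirID → Year applies, adding Year; Year, DirID, MovieID → Title applies, adding Title. So (DirID, MovieID)⁺ = {Year, DirID, Title, MovieID}.
This closure contains every attribute of Movie1, so Movie1 ∩ Movie2 → Movie1. The join is lossless.

Yes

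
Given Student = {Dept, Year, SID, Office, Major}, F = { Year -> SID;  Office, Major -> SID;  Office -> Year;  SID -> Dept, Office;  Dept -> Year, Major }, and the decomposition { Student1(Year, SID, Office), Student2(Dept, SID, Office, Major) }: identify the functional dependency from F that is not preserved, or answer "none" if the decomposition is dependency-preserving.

none

Year → SID lies within Student1.
Office, Major → SID lies within Student2.
Office → Year lies within Student1.
SID → Dept, Office lies within Student2.
Dept → Year, Major: restricted closure across fragments reaches Year, Major.
Every dependency is enforceable on the fragments, so the decomposition is dependency-preserving.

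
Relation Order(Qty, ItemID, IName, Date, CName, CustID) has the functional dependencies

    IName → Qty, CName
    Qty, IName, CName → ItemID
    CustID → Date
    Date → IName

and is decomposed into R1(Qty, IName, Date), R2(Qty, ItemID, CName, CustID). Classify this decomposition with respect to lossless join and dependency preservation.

lossy and not dependency-preserving

Lossless test: (Qty)⁺ = {Qty}, which is a superkey of neither fragment — lossy.
Dependency preservation: the restricted closure of {IName} across the fragments never reaches {Qty, CName}, so IName → Qty, CName cannot be enforced without a join — not preserved.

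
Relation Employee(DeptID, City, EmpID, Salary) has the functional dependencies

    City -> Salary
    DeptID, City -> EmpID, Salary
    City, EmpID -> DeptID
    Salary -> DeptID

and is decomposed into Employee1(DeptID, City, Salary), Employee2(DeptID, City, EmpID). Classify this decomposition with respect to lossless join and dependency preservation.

lossless and dependency-preserving

Lossless test: (DeptID, City)⁺ = {DeptID, City, EmpID, Salary}, which contains all of one fragment — lossless.
Dependency preservation: DeptID, City → EmpID, Salary is not contained in any single fragment, but the restricted closure of its left-hand side across the fragments still reaches the right-hand side; the remaining FDs each lie inside some fragment. All dependencies are preserved.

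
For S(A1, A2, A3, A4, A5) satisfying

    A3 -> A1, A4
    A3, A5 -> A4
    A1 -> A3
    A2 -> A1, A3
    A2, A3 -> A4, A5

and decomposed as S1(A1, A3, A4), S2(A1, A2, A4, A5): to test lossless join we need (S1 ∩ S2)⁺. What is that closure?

S1 ∩ S2 = {A1, A4}.
A1 → A3 applies, adding A3
Closure: {A1, A3, A4}.

A1, A3, A4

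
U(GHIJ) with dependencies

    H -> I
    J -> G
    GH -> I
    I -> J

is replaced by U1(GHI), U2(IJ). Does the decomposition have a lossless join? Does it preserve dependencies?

Lossless test: (I)⁺ = {GIJ}, which contains all of one fragment — lossless.
Dependency preservation: the restricted closure of {J} across the fragments never reaches {G}, so J → G cannot be enforced without a join — not preserved.

lossless but not dependency-preserving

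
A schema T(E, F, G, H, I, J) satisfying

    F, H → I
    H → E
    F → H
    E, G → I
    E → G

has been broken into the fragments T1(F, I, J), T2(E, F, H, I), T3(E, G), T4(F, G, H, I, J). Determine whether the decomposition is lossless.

Chase test. Columns are E, F, G, H, I, J; row i has aⱼ where attribute j ∈ Ti, else bᵢⱼ.
Initial tableau (one row per fragment):
  row 1: b11 a2 b13 b14 a5 a6
  row 2: a1 a2 b23 a4 a5 b26
  row 3: a1 b32 a3 b34 b35 b36
  row 4: b41 a2 a3 a4 a5 a6
Rows 2 and 4 agree on H; apply H→E and equate their E entries.
Rows 1 and 2 agree on F; apply F→H and equate their H entries.
Rows 3 and 4 agree on E, G; apply E, G→I and equate their I entries.
Rows 2 and 3 agree on E; apply E→G and equate their G entries.
Rows 1 and 2 agree on H; apply H→E and equate their E entries.
Rows 1 and 2 agree on E; apply E→G and equate their G entries.
Row 1 is now all distinguished symbols — the join is lossless.

Yes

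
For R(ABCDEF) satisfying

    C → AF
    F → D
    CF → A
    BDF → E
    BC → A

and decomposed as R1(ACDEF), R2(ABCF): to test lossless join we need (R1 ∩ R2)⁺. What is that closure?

R1 ∩ R2 = {ACF}.
F → D applies, adding D
Closure: {ACDF}.

ACDF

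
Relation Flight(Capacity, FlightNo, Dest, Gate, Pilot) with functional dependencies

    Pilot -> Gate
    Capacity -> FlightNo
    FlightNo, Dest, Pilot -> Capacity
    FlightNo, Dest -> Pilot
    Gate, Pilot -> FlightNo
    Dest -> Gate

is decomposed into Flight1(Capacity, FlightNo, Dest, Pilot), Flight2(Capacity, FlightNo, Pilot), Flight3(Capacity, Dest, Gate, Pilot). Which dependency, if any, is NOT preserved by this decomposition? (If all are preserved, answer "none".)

Pilot → Gate lies within Flight3.
Capacity → FlightNo lies within Flight1.
FlightNo, Dest, Pilot → Capacity lies within Flight1.
FlightNo, Dest → Pilot lies within Flight1.
Gate, Pilot → FlightNo: restricted closure across fragments reaches FlightNo.
Dest → Gate lies within Flight3.
Every dependency is enforceable on the fragments, so the decomposition is dependency-preserving.

none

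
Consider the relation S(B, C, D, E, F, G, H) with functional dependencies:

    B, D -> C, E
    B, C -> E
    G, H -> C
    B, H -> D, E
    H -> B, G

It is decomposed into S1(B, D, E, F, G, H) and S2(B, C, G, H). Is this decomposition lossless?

Yes

Common attributes: S1 ∩ S2 = {B, G, H}.
Closure of {B, G, H}: G, H → C applies, adding C; B, H → D, E applies, adding D, E. So (B, G, H)⁺ = {B, C, D, E, G, H}.
This closure contains every attribute of S2, so S1 ∩ S2 → S2. The join is lossless.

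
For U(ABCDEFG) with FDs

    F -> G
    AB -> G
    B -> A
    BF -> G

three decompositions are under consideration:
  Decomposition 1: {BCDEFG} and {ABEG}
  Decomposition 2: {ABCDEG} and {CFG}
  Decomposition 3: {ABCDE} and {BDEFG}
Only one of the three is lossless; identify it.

Decomposition 1

Decomposition 1: common = {BEG}, closure = {ABEG} → lossless.
Decomposition 2: common = {CG}, closure = {CG} → lossy.
Decomposition 3: common = {BDE}, closure = {ABDEG} → lossy.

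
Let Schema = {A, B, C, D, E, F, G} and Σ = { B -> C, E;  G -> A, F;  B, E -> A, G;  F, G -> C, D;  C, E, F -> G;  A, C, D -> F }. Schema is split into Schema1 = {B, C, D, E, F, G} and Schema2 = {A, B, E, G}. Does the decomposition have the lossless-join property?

Yes

Common attributes: Schema1 ∩ Schema2 = {B, E, G}.
Closure of {B, E, G}: B → C, E applies, adding C; G → A, F applies, adding A, F; F, G → C, D applies, adding D. So (B, E, G)⁺ = {A, B, C, D, E, F, G}.
This closure contains every attribute of Schema1, so Schema1 ∩ Schema2 → Schema1. The join is lossless.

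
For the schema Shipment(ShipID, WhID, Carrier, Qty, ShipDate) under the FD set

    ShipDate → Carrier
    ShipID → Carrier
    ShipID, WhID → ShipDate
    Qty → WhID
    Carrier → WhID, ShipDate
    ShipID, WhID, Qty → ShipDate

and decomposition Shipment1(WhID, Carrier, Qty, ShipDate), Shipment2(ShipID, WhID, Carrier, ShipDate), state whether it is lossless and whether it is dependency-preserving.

lossy but dependency-preserving

Lossless test: (WhID, Carrier, ShipDate)⁺ = {WhID, Carrier, ShipDate}, which is a superkey of neither fragment — lossy.
Dependency preservation: ShipID, WhID, Qty → ShipDate is not contained in any single fragment, but the restricted closure of its left-hand side across the fragments still reaches the right-hand side; the remaining FDs each lie inside some fragment. All dependencies are preserved.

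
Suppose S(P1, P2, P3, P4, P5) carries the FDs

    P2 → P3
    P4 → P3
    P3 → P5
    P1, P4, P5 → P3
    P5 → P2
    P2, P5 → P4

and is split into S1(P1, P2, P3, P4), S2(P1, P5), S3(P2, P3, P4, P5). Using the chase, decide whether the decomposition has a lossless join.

Yes

Chase test. Columns are P1, P2, P3, P4, P5; row i has aⱼ where attribute j ∈ Si, else bᵢⱼ.
Initial tableau (one row per fragment):
  row 1: a1 a2 a3 a4 b15
  row 2: a1 b22 b23 b24 a5
  row 3: b31 a2 a3 a4 a5
Rows 1 and 3 agree on P3; apply P3→P5 and equate their P5 entries.
Rows 1 and 2 agree on P5; apply P5→P2 and equate their P2 entries.
Rows 1 and 2 agree on P2, P5; apply P2, P5→P4 and equate their P4 entries.
Rows 1 and 2 agree on P2; apply P2→P3 and equate their P3 entries.
Row 1 is now all distinguished symbols — the join is lossless.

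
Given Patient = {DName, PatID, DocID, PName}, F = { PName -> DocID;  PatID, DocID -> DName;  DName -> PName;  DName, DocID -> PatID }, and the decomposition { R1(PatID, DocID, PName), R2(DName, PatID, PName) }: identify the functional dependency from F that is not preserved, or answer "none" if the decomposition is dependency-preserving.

none

PName → DocID lies within R1.
PatID, DocID → DName: restricted closure across fragments reaches DName.
DName → PName lies within R2.
DName, DocID → PatID: restricted closure across fragments reaches PatID.
Every dependency is enforceable on the fragments, so the decomposition is dependency-preserving.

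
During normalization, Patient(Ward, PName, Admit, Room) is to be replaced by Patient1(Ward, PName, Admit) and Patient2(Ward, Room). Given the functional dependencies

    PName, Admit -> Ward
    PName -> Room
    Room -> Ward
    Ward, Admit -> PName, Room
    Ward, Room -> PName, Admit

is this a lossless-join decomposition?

No

Common attributes: Patient1 ∩ Patient2 = {Ward}.
No dependency enlarges {Ward}, so (Ward)⁺ = {Ward}.
The closure contains neither all of Patient1 = {Ward, PName, Admit} nor all of Patient2 = {Ward, Room}, so the common attributes are not a superkey of either fragment. The join is lossy.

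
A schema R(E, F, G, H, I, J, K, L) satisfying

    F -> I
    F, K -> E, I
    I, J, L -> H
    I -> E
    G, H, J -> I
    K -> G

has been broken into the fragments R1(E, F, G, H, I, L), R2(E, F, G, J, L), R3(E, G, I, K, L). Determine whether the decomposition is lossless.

No

Chase test. Columns are E, F, G, H, I, J, K, L; row i has aⱼ where attribute j ∈ Ri, else bᵢⱼ.
Initial tableau (one row per fragment):
  row 1: a1 a2 a3 a4 a5 b16 b17 a8
  row 2: a1 a2 a3 b24 b25 a6 b27 a8
  row 3: a1 b32 a3 b34 a5 b36 a7 a8
Rows 1 and 2 agree on F; apply F→I and equate their I entries.
No row becomes fully distinguished — the join is lossy.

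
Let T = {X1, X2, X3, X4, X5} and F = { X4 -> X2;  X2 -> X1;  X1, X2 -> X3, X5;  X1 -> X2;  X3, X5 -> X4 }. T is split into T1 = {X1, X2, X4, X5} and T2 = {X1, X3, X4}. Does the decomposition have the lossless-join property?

Yes

Common attributes: T1 ∩ T2 = {X1, X4}.
Closure of {X1, X4}: X4 → X2 applies, adding X2; X1, X2 → X3, X5 applies, adding X3, X5. So (X1, X4)⁺ = {X1, X2, X3, X4, X5}.
This closure contains every attribute of T1, so T1 ∩ T2 → T1. The join is lossless.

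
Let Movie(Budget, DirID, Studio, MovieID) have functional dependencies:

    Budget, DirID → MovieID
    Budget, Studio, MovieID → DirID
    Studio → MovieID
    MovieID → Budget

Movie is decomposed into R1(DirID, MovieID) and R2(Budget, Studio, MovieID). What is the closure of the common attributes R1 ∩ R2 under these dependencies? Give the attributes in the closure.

R1 ∩ R2 = {MovieID}.
MovieID → Budget applies, adding Budget
Closure: {Budget, MovieID}.

Budget, MovieID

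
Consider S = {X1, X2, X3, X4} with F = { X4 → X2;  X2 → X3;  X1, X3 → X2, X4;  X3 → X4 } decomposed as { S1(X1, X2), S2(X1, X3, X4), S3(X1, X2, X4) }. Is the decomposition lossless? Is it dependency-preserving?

lossless and dependency-preserving

Lossless test (chase): Rows 2 and 3 agree on X4; apply X4→X2 and equate their X2 entries. Rows 1 and 2 agree on X2; apply X2→X3 and equate their X3 entries. Rows 1 and 3 agree on X2; apply X2→X3 and equate their X3 entries. Rows 1 and 2 agree on X1, X3; apply X1, X3→X2, X4 and equate their X2, X4 entries. Row 1 is now all distinguished symbols — the join is lossless.
Dependency preservation: X2 → X3; X1, X3 → X2, X4 are not contained in any single fragment, but the restricted closure of each left-hand side across the fragments still reaches the right-hand side; the remaining FDs each lie inside some fragment. All dependencies are preserved.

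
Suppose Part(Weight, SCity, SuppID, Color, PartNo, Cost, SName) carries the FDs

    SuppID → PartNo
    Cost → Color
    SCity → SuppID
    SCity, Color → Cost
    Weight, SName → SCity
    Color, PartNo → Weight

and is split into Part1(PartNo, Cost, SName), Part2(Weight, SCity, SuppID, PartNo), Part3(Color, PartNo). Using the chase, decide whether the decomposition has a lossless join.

No

Chase test. Columns are Weight, SCity, SuppID, Color, PartNo, Cost, SName; row i has aⱼ where attribute j ∈ Parti, else bᵢⱼ.
Initial tableau (one row per fragment):
  row 1: b11 b12 b13 b14 a5 a6 a7
  row 2: a1 a2 a3 b24 a5 b26 b27
  row 3: b31 b32 b33 a4 a5 b36 b37
No row becomes fully distinguished — the join is lossy.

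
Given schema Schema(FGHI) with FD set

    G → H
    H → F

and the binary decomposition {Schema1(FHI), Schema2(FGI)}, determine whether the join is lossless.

Common attributes: Schema1 ∩ Schema2 = {FI}.
No dependency enlarges {FI}, so (FI)⁺ = {FI}.
The closure contains neither all of Schema1 = {FHI} nor all of Schema2 = {FGI}, so the common attributes are not a superkey of either fragment. The join is lossy.

No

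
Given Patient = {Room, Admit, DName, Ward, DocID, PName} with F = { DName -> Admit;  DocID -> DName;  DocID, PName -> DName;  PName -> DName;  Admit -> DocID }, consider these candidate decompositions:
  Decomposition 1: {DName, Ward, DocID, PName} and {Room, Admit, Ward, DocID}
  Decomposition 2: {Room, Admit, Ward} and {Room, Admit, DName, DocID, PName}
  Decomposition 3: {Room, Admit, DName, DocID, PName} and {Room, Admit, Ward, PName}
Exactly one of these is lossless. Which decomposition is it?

Decomposition 3

Decomposition 1: common = {Ward, DocID}, closure = {Admit, DName, Ward, DocID} → lossy.
Decomposition 2: common = {Room, Admit}, closure = {Room, Admit, DName, DocID} → lossy.
Decomposition 3: common = {Room, Admit, PName}, closure = {Room, Admit, DName, DocID, PName} → lossless.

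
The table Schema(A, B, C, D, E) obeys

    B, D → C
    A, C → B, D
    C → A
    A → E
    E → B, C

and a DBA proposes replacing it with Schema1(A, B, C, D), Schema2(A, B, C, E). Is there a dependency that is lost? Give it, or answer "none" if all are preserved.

B, D → C lies within Schema1.
A, C → B, D lies within Schema1.
C → A lies within Schema1.
A → E lies within Schema2.
E → B, C lies within Schema2.
Every dependency is enforceable on the fragments, so the decomposition is dependency-preserving.

none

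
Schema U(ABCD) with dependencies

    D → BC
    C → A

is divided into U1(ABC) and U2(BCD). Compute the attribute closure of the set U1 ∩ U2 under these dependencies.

ABC

U1 ∩ U2 = {BC}.
C → A applies, adding A
Closure: {ABC}.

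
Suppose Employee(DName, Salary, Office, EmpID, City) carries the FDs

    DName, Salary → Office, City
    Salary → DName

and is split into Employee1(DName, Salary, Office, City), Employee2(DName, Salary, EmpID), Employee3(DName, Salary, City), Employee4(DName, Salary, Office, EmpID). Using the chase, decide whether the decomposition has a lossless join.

Chase test. Columns are DName, Salary, Office, EmpID, City; row i has aⱼ where attribute j ∈ Employeei, else bᵢⱼ.
Initial tableau (one row per fragment):
  row 1: a1 a2 a3 b14 a5
  row 2: a1 a2 b23 a4 b25
  row 3: a1 a2 b33 b34 a5
  row 4: a1 a2 a3 a4 b45
Rows 1 and 2 agree on DName, Salary; apply DName, Salary→Office, City and equate their Office, City entries.
Rows 1 and 3 agree on DName, Salary; apply DName, Salary→Office, City and equate their Office, City entries.
Rows 1 and 4 agree on DName, Salary; apply DName, Salary→Office, City and equate their Office, City entries.
Row 2 is now all distinguished symbols — the join is lossless.

Yes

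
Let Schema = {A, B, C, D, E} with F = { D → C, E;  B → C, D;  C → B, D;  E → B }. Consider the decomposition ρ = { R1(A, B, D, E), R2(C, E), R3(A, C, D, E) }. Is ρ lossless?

Yes

Chase test. Columns are A, B, C, D, E; row i has aⱼ where attribute j ∈ Ri, else bᵢⱼ.
Initial tableau (one row per fragment):
  row 1: a1 a2 b13 a4 a5
  row 2: b21 b22 a3 b24 a5
  row 3: a1 b32 a3 a4 a5
Rows 1 and 3 agree on D; apply D→C, E and equate their C, E entries.
Rows 1 and 2 agree on C; apply C→B, D and equate their B, D entries.
Rows 1 and 3 agree on C; apply C→B, D and equate their B, D entries.
Row 1 is now all distinguished symbols — the join is lossless.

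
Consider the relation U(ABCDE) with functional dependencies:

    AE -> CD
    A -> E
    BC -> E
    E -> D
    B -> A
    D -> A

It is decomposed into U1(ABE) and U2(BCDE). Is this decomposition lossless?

Yes

Common attributes: U1 ∩ U2 = {BE}.
Closure of {BE}: E → D applies, adding D; B → A applies, adding A; AE → CD applies, adding C. So (BE)⁺ = {ABCDE}.
This closure contains every attribute of U1, so U1 ∩ U2 → U1. The join is lossless.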